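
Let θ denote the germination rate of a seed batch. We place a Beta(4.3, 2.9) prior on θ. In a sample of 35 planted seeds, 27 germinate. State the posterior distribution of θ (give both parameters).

Posterior: Beta(31.3, 10.9)

Observing 27 successes and 8 failures updates Beta(4.3, 2.9) by adding the success and failure counts to the two shape parameters: α = 4.3+27 = 31.3, β = 2.9+8 = 10.9.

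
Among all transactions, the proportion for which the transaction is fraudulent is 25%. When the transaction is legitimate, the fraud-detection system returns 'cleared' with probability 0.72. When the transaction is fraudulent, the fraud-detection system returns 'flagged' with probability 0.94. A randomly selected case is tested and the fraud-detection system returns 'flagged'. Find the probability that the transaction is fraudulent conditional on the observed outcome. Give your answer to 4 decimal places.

Write H for 'the transaction is fraudulent'. Prior odds H:¬H = 0.25/0.75 = 0.33333. For the 'flagged' outcome, the likelihood ratio is 0.94/0.28 = 3.3571.
Posterior odds = 0.33333 × 3.3571 = 1.1190, so P(H|E) = 1.1190/(1+1.1190) = 0.5281.

P(H | E) ≈ 0.5281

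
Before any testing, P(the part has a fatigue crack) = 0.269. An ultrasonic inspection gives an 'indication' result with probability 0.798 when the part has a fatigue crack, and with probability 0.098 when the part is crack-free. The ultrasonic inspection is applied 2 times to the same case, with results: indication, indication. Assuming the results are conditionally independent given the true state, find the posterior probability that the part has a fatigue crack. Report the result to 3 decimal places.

Let H be the event that the part has a fatigue crack; start with P(H) = 0.269. P('indication'|H) = 0.798, P('indication'|¬H) = 0.098.
Update on result 1 ('indication'): P(H) ← 0.798·0.2690 / (0.798·0.2690 + 0.098·0.7310) = 0.21466/0.28630 = 0.7498.
Update on result 2 ('indication'): P(H) ← 0.798·0.7498 / (0.798·0.7498 + 0.098·0.2502) = 0.59832/0.62285 = 0.9606.

Posterior P(H) ≈ 0.961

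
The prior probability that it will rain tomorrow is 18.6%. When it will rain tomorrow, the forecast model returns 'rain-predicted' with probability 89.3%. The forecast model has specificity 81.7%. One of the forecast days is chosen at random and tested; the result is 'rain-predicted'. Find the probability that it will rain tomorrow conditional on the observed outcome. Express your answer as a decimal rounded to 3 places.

P(H | E) ≈ 0.527

Let H be the event that it will rain tomorrow. P(H) = 0.186, so P(¬H) = 0.814. With E the 'rain-predicted' result, P(E|H) = 0.893 and P(E|¬H) = 0.183.
P(E) = 0.893·0.186 + 0.183·0.814 = 0.16610 + 0.14896 = 0.31506.
By Bayes' theorem, P(H|E) = 0.16610 / 0.31506 = 0.527.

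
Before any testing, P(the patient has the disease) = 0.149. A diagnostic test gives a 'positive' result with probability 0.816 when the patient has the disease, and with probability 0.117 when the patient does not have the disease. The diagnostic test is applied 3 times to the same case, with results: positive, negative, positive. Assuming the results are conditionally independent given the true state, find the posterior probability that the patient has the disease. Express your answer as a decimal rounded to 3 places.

Posterior P(H) ≈ 0.640

Let H be the event that the patient has the disease; start with P(H) = 0.149. P('positive'|H) = 0.816, P('positive'|¬H) = 0.117.
Update on result 1 ('positive'): P(H) ← 0.816·0.1490 / (0.816·0.1490 + 0.117·0.8510) = 0.12158/0.22115 = 0.5498.
Update on result 2 ('negative'): P(H) ← 0.184·0.5498 / (0.184·0.5498 + 0.883·0.4502) = 0.10116/0.49871 = 0.2028.
Update on result 3 ('positive'): P(H) ← 0.816·0.2028 / (0.816·0.2028 + 0.117·0.7972) = 0.16552/0.25879 = 0.6396.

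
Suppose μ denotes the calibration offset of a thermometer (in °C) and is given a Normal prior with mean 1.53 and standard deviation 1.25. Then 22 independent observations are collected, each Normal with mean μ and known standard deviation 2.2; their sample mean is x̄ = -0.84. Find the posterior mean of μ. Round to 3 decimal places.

With known σ, the Normal prior is conjugate. Weight on the data is w = (n/σ²)/(n/σ² + 1/τ₀²) = 4.54545/(4.54545+0.640000) = 0.87658.
Posterior mean = w·x̄ + (1−w)·μ₀ = 0.87658·-0.84 + 0.12342·1.53 = -0.547.

Posterior mean ≈ -0.547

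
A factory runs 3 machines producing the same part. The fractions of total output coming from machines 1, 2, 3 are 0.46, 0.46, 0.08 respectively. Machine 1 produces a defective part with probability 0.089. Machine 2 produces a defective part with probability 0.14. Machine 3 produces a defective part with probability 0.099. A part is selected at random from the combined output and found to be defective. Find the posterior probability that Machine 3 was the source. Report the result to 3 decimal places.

P(defective|M1) = 0.089; P(defective|M2) = 0.14; P(defective|M3) = 0.099.
Prior × likelihood for each source: 0.46·0.089=0.04094, 0.46·0.14=0.06440, 0.08·0.099=0.007920. Summing gives P(defective) = 0.11326.
P(Machine 3 | defective) = 0.007920 / 0.11326 = 0.070.

Posterior probability ≈ 0.070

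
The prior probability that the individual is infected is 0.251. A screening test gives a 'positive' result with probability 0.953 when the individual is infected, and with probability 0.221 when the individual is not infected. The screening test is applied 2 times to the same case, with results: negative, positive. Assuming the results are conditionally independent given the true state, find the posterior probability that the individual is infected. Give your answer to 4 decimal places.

Posterior P(H) ≈ 0.0802

With H the event that the individual is infected, the joint likelihood of the observed sequence is P(data|H) = 0.047·0.953 = 0.044791 and P(data|¬H) = 0.779·0.221 = 0.17216.
Bayes: P(H|data) = 0.251·0.044791 / (0.251·0.044791 + 0.749·0.17216) = 0.011243/0.14019 = 0.0802.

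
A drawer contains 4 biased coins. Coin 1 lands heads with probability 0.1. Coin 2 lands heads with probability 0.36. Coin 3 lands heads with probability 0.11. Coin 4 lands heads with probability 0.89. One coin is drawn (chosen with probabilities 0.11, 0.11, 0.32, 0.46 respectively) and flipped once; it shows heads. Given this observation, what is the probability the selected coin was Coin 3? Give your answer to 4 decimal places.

Tabulate prior·likelihood by source: [1] prior 0.11, lik 0.1, product 0.01100; [2] prior 0.11, lik 0.36, product 0.03960; [3] prior 0.32, lik 0.11, product 0.03520; [4] prior 0.46, lik 0.89, product 0.4094.
Normalizing constant = 0.49520; the posterior for Coin 3 is its product over the sum, 0.03520/0.49520 = 0.0711.

Posterior probability ≈ 0.0711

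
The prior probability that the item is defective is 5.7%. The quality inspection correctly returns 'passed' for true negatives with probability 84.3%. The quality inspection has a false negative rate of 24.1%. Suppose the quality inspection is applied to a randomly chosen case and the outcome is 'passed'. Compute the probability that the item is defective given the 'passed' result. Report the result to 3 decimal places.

P(H | E) ≈ 0.017

Let H be the event that the item is defective. P(H) = 0.057, so P(¬H) = 0.943. With E the 'passed' result, P(E|H) = 0.241 and P(E|¬H) = 0.843.
P(E) = 0.241·0.057 + 0.843·0.943 = 0.013737 + 0.79495 = 0.80869.
By Bayes' theorem, P(H|E) = 0.013737 / 0.80869 = 0.017.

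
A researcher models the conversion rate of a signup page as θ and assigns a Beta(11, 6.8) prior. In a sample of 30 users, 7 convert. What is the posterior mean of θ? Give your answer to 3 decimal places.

The binomial likelihood is conjugate to the Beta prior: with 7 successes and 23 failures, the posterior is Beta(11+7, 6.8+23) = Beta(18, 29.8).
Posterior mean = α/(α+β) = 18/47.8 = 0.377.

Posterior mean ≈ 0.377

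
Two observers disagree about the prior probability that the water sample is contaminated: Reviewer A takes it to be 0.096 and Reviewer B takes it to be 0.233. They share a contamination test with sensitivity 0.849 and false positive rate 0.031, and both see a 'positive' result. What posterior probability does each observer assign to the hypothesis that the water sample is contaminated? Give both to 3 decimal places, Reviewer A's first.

Reviewer A: 0.744; Reviewer B: 0.893

The likelihood ratio for a 'positive' result is 0.849/0.031 = 27.387.
Reviewer A: prior odds 0.096/0.904 = 0.10619; posterior odds 2.9084; posterior probability 0.744.
Reviewer B: prior odds 0.233/0.767 = 0.30378; posterior odds 8.3197; posterior probability 0.893.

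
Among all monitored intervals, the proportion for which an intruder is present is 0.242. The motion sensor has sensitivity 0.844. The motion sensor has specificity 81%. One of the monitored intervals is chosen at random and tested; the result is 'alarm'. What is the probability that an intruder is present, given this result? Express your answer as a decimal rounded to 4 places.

P(H | E) ≈ 0.5865

Let H be the event that an intruder is present. P(H) = 0.242, so P(¬H) = 0.758. With E the 'alarm' result, P(E|H) = 0.844 and P(E|¬H) = 0.19.
P(E) = 0.844·0.242 + 0.19·0.758 = 0.20425 + 0.14402 = 0.34827.
By Bayes' theorem, P(H|E) = 0.20425 / 0.34827 = 0.5865.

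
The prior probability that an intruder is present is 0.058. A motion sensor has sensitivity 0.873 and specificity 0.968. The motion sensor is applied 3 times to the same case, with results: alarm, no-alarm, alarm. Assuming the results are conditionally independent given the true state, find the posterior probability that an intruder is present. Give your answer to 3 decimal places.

Posterior P(H) ≈ 0.857

With H the event that an intruder is present, the joint likelihood of the observed sequence is P(data|H) = 0.873·0.127·0.873 = 0.096790 and P(data|¬H) = 0.032·0.968·0.032 = 0.00099123.
Bayes: P(H|data) = 0.058·0.096790 / (0.058·0.096790 + 0.942·0.00099123) = 0.0056138/0.0065476 = 0.8574.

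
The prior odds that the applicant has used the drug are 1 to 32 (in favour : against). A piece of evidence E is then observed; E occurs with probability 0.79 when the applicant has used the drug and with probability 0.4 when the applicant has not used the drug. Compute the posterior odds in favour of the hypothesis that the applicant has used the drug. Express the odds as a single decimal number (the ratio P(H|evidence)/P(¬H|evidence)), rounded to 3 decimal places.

Prior odds = 1/32 = 0.031250.
Likelihood ratio for E = 0.79/0.4 = 1.9750.
Posterior odds = prior odds × LR = 0.061719.

Posterior odds ≈ 0.062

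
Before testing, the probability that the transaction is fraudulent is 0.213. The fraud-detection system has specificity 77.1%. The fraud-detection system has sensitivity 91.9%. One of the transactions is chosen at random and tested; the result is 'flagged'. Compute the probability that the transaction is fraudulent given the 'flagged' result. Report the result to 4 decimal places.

P(H | E) ≈ 0.5206

Write H for 'the transaction is fraudulent'. Prior odds H:¬H = 0.213/0.787 = 0.27065. For the 'flagged' outcome, the likelihood ratio is 0.919/0.229 = 4.0131.
Posterior odds = 0.27065 × 4.0131 = 1.0861, so P(H|E) = 1.0861/(1+1.0861) = 0.5206.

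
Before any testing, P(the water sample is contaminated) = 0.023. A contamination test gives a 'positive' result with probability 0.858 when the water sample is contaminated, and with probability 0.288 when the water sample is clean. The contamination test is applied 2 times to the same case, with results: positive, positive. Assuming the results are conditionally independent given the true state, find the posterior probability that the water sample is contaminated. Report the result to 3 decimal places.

Posterior P(H) ≈ 0.173

With H the event that the water sample is contaminated, the joint likelihood of the observed sequence is P(data|H) = 0.858·0.858 = 0.73616 and P(data|¬H) = 0.288·0.288 = 0.082944.
Bayes: P(H|data) = 0.023·0.73616 / (0.023·0.73616 + 0.977·0.082944) = 0.016932/0.097968 = 0.1728.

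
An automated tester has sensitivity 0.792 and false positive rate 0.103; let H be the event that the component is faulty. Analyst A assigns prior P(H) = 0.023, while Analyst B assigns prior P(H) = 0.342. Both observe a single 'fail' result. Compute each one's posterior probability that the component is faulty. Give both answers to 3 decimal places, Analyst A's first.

Analyst A: 0.153; Analyst B: 0.800

P('+'|H) = 0.792, P('+'|¬H) = 0.103.
Analyst A: numerator 0.792·0.023 = 0.018216; evidence = 0.018216+0.103·0.977 = 0.11885; posterior = 0.153.
Analyst B: numerator 0.792·0.342 = 0.27086; evidence = 0.27086+0.103·0.658 = 0.33864; posterior = 0.800.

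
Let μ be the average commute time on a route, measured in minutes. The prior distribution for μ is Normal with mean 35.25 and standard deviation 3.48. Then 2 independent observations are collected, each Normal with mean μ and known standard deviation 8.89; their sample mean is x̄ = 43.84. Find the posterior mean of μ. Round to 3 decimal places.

Posterior mean ≈ 37.265

Prior precision 1/τ₀² = 1/3.48² = 0.0825737; data precision n/σ² = 2/8.89² = 0.0253062.
Posterior precision = 0.0825737 + 0.0253062 = 0.107880.
Posterior mean = (0.0825737·35.25 + 0.0253062·43.84) / 0.107880 = 37.265.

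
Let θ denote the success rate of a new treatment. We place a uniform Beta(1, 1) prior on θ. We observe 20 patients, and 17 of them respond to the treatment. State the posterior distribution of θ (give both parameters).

Posterior: Beta(18, 4)

The binomial likelihood is conjugate to the Beta prior: with 17 successes and 3 failures, the posterior is Beta(1+17, 1+3) = Beta(18, 4).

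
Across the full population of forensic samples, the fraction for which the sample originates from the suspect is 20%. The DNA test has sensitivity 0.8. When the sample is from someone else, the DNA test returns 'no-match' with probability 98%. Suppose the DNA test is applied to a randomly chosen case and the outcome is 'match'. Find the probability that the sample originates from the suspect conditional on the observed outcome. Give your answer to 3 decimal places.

Write H for 'the sample originates from the suspect'. Prior odds H:¬H = 0.2/0.8 = 0.25000. For the 'match' outcome, the likelihood ratio is 0.8/0.02 = 40.000.
Posterior odds = 0.25000 × 40.000 = 10.000, so P(H|E) = 10.000/(1+10.000) = 0.909.

P(H | E) ≈ 0.909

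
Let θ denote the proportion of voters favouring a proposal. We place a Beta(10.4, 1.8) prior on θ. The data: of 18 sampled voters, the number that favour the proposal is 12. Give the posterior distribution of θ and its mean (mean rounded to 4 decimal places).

Posterior: Beta(22.4, 7.8); mean ≈ 0.7417

Observing 12 successes and 6 failures updates Beta(10.4, 1.8) by adding the success and failure counts to the two shape parameters: α = 10.4+12 = 22.4, β = 1.8+6 = 7.8.
E[θ | data] = 22.4/(22.4+7.8) = 0.7417.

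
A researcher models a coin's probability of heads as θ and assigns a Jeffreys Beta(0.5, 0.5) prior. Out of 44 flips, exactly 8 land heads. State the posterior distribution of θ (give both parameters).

The binomial likelihood is conjugate to the Beta prior: with 8 successes and 36 failures, the posterior is Beta(0.5+8, 0.5+36) = Beta(8.5, 36.5).

Posterior: Beta(8.5, 36.5)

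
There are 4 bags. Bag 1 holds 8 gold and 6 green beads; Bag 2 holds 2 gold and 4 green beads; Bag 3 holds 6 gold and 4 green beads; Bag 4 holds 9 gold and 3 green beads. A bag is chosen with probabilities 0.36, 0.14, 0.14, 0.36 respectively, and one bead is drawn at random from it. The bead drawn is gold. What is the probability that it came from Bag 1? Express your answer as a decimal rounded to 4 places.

Posterior probability ≈ 0.3392

Tabulate prior·likelihood by source: [1] prior 0.36, lik 0.5714, product 0.2057; [2] prior 0.14, lik 0.3333, product 0.04667; [3] prior 0.14, lik 0.6, product 0.08400; [4] prior 0.36, lik 0.75, product 0.2700.
Normalizing constant = 0.60638; the posterior for Bag 1 is its product over the sum, 0.2057/0.60638 = 0.3392.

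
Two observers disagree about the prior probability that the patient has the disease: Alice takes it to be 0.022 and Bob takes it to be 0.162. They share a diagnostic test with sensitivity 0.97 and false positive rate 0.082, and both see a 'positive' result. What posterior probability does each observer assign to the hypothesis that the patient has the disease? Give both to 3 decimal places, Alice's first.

Alice: 0.210; Bob: 0.696

P('+'|H) = 0.97, P('+'|¬H) = 0.082.
Alice: numerator 0.97·0.022 = 0.021340; evidence = 0.021340+0.082·0.978 = 0.10154; posterior = 0.210.
Bob: numerator 0.97·0.162 = 0.15714; evidence = 0.15714+0.082·0.838 = 0.22586; posterior = 0.696.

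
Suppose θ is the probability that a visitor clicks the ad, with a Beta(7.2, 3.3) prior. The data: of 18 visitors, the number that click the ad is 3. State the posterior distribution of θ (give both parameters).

The binomial likelihood is conjugate to the Beta prior: with 3 successes and 15 failures, the posterior is Beta(7.2+3, 3.3+15) = Beta(10.2, 18.3).

Posterior: Beta(10.2, 18.3)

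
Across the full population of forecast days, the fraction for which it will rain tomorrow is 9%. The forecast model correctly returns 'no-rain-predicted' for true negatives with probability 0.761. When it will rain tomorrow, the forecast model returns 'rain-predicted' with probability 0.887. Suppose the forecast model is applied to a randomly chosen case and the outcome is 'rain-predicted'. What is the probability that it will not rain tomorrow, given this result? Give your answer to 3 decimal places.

Let H be the event that it will rain tomorrow. P(H) = 0.09, so P(¬H) = 0.91. With E the 'rain-predicted' result, P(E|H) = 0.887 and P(E|¬H) = 0.239.
P(E) = 0.887·0.09 + 0.239·0.91 = 0.079830 + 0.21749 = 0.29732.
By Bayes' theorem, P(H|E) = 0.079830 / 0.29732 = 0.268. Hence P(¬H|E) = 1 − 0.268 = 0.732.

P(¬H | E) ≈ 0.732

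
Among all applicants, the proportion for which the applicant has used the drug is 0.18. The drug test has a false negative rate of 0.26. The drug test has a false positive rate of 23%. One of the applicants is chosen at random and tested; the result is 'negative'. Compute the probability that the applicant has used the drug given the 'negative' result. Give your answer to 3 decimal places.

P(H | E) ≈ 0.069

Let H be the event that the applicant has used the drug. P(H) = 0.18, so P(¬H) = 0.82. With E the 'negative' result, P(E|H) = 0.26 and P(E|¬H) = 0.77.
P(E) = 0.26·0.18 + 0.77·0.82 = 0.046800 + 0.63140 = 0.67820.
By Bayes' theorem, P(H|E) = 0.046800 / 0.67820 = 0.069.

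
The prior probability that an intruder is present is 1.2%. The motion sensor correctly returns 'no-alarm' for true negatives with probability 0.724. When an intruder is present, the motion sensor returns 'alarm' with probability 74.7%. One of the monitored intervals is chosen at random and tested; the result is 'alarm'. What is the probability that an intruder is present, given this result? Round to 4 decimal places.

Let H be the event that an intruder is present. P(H) = 0.012, so P(¬H) = 0.988. With E the 'alarm' result, P(E|H) = 0.747 and P(E|¬H) = 0.276.
P(E) = 0.747·0.012 + 0.276·0.988 = 0.0089640 + 0.27269 = 0.28165.
By Bayes' theorem, P(H|E) = 0.0089640 / 0.28165 = 0.0318.

P(H | E) ≈ 0.0318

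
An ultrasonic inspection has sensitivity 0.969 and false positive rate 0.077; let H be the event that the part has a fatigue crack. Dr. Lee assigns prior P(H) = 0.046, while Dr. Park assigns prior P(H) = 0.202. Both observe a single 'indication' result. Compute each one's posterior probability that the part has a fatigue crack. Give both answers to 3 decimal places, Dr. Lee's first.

Dr. Lee: 0.378; Dr. Park: 0.761

P('+'|H) = 0.969, P('+'|¬H) = 0.077.
Dr. Lee: numerator 0.969·0.046 = 0.044574; evidence = 0.044574+0.077·0.954 = 0.11803; posterior = 0.378.
Dr. Park: numerator 0.969·0.202 = 0.19574; evidence = 0.19574+0.077·0.798 = 0.25718; posterior = 0.761.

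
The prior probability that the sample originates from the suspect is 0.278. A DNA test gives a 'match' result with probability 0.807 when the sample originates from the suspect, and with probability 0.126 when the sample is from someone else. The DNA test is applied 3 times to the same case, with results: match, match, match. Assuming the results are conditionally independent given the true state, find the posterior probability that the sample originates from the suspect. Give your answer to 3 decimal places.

Posterior P(H) ≈ 0.990

Let H be the event that the sample originates from the suspect; start with P(H) = 0.278. P('match'|H) = 0.807, P('match'|¬H) = 0.126.
Update on result 1 ('match'): P(H) ← 0.807·0.2780 / (0.807·0.2780 + 0.126·0.7220) = 0.22435/0.31532 = 0.7115.
Update on result 2 ('match'): P(H) ← 0.807·0.7115 / (0.807·0.7115 + 0.126·0.2885) = 0.57417/0.61053 = 0.9405.
Update on result 3 ('match'): P(H) ← 0.807·0.9405 / (0.807·0.9405 + 0.126·0.0595) = 0.75895/0.76645 = 0.9902.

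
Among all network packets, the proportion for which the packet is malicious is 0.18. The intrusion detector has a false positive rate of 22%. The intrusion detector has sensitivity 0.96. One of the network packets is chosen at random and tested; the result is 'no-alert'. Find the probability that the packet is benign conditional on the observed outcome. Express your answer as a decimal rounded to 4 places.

Write H for 'the packet is malicious'. Prior odds H:¬H = 0.18/0.82 = 0.21951. For the 'no-alert' outcome, the likelihood ratio is 0.04/0.78 = 0.051282.
Posterior odds = 0.21951 × 0.051282 = 0.011257, so P(H|E) = 0.011257/(1+0.011257) = 0.0111. Then P(¬H|E) = 1 − 0.0111 = 0.9889.

P(¬H | E) ≈ 0.9889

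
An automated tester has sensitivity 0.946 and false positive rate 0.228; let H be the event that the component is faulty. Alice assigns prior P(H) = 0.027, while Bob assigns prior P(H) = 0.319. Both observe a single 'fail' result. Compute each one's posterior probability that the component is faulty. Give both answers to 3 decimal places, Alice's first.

P('+'|H) = 0.946, P('+'|¬H) = 0.228.
Alice: numerator 0.946·0.027 = 0.025542; evidence = 0.025542+0.228·0.973 = 0.24739; posterior = 0.103.
Bob: numerator 0.946·0.319 = 0.30177; evidence = 0.30177+0.228·0.681 = 0.45704; posterior = 0.660.

Alice: 0.103; Bob: 0.660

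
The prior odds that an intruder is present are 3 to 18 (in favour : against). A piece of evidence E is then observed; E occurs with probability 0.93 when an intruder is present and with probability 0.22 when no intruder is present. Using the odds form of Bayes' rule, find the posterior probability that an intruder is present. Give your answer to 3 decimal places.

Prior odds = 3/18 = 0.16667.
Likelihood ratio for E = 0.93/0.22 = 4.2273.
Posterior odds = prior odds × LR = 0.70455.
Posterior probability = odds/(1+odds) = 0.70455/1.7045 = 0.413.

Posterior probability ≈ 0.413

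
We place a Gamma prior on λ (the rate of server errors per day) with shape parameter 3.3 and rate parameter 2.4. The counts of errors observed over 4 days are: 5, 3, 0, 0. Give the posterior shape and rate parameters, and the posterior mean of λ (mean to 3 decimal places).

The Poisson likelihood adds the total count to the shape and the number of exposure periods to the rate. Here ∑xᵢ = 8 and n = 4, so shape 3.3→11.3 and rate 2.4→6.4.
E[λ | data] = 11.3/6.4 = 1.766.

Posterior: Gamma(shape=11.3, rate=6.4); mean ≈ 1.766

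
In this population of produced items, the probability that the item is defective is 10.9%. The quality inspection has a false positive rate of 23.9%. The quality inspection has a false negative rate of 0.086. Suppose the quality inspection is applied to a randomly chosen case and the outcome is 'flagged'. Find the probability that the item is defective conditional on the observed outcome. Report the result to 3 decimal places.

Write H for 'the item is defective'. Prior odds H:¬H = 0.109/0.891 = 0.12233. For the 'flagged' outcome, the likelihood ratio is 0.914/0.239 = 3.8243.
Posterior odds = 0.12233 × 3.8243 = 0.46784, so P(H|E) = 0.46784/(1+0.46784) = 0.319.

P(H | E) ≈ 0.319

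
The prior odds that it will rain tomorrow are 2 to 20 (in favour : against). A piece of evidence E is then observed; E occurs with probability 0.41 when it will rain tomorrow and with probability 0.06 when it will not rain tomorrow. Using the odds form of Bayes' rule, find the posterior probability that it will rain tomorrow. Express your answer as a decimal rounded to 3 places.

Prior odds = 2/20 = 0.10000. In log-odds, ln(0.10000) = -2.3026.
Add log likelihood ratio: ln(6.8333) = 1.9218.
Posterior log-odds = -0.38077, so posterior odds = exp(-0.38077) = 0.68333. Converting, P(H|E) = 0.68333/1.6833 = 0.406.

Posterior probability ≈ 0.406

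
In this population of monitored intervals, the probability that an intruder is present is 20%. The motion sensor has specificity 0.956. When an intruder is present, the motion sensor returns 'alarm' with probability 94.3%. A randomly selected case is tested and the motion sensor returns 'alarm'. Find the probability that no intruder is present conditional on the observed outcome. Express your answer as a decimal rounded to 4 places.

P(¬H | E) ≈ 0.1573

Let H be the event that an intruder is present. P(H) = 0.2, so P(¬H) = 0.8. With E the 'alarm' result, P(E|H) = 0.943 and P(E|¬H) = 0.044.
P(E) = 0.943·0.2 + 0.044·0.8 = 0.18860 + 0.035200 = 0.22380.
By Bayes' theorem, P(H|E) = 0.18860 / 0.22380 = 0.8427. Hence P(¬H|E) = 1 − 0.8427 = 0.1573.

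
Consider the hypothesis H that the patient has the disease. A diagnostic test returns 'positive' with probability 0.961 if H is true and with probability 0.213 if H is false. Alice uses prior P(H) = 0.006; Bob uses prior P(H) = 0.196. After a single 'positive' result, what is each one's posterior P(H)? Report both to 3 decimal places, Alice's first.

Alice: 0.027; Bob: 0.524

P('+'|H) = 0.961, P('+'|¬H) = 0.213.
Alice: numerator 0.961·0.006 = 0.0057660; evidence = 0.0057660+0.213·0.994 = 0.21749; posterior = 0.027.
Bob: numerator 0.961·0.196 = 0.18836; evidence = 0.18836+0.213·0.804 = 0.35961; posterior = 0.524.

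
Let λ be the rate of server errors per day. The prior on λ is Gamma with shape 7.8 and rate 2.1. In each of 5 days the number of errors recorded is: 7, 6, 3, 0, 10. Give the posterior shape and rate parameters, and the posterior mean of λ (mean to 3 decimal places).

Posterior: Gamma(shape=33.8, rate=7.1); mean ≈ 4.761

The Poisson likelihood adds the total count to the shape and the number of exposure periods to the rate. Here ∑xᵢ = 26 and n = 5, so shape 7.8→33.8 and rate 2.1→7.1.
Posterior mean = shape/rate = 33.8/7.1 = 4.761.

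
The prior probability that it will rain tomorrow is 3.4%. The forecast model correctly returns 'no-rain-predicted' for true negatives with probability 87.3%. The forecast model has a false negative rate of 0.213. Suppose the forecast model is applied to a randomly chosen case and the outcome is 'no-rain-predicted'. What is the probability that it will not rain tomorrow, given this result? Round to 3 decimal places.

P(¬H | E) ≈ 0.991

Let H be the event that it will rain tomorrow. P(H) = 0.034, so P(¬H) = 0.966. With E the 'no-rain-predicted' result, P(E|H) = 0.213 and P(E|¬H) = 0.873.
P(E) = 0.213·0.034 + 0.873·0.966 = 0.0072420 + 0.84332 = 0.85056.
By Bayes' theorem, P(H|E) = 0.0072420 / 0.85056 = 0.009. Hence P(¬H|E) = 1 − 0.009 = 0.991.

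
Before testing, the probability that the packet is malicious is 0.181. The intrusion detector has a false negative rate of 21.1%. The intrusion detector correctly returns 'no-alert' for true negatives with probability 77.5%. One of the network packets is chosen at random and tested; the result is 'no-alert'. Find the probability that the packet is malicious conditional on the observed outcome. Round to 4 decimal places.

P(H | E) ≈ 0.0568

Write H for 'the packet is malicious'. Prior odds H:¬H = 0.181/0.819 = 0.22100. For the 'no-alert' outcome, the likelihood ratio is 0.211/0.775 = 0.27226.
Posterior odds = 0.22100 × 0.27226 = 0.060169, so P(H|E) = 0.060169/(1+0.060169) = 0.0568.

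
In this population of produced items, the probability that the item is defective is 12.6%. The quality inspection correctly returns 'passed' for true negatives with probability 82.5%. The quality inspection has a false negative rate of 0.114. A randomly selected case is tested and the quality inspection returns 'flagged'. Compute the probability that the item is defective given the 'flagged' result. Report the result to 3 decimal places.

Write H for 'the item is defective'. Prior odds H:¬H = 0.126/0.874 = 0.14416. For the 'flagged' outcome, the likelihood ratio is 0.886/0.175 = 5.0629.
Posterior odds = 0.14416 × 5.0629 = 0.72989, so P(H|E) = 0.72989/(1+0.72989) = 0.422.

P(H | E) ≈ 0.422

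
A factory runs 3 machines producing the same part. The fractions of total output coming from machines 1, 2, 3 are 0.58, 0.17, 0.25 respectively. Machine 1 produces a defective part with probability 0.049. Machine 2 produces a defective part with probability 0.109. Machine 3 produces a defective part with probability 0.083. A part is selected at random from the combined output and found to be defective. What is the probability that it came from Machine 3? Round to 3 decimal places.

Posterior probability ≈ 0.306

Tabulate prior·likelihood by source: [1] prior 0.58, lik 0.049, product 0.02842; [2] prior 0.17, lik 0.109, product 0.01853; [3] prior 0.25, lik 0.083, product 0.02075.
Normalizing constant = 0.067700; the posterior for Machine 3 is its product over the sum, 0.02075/0.067700 = 0.306.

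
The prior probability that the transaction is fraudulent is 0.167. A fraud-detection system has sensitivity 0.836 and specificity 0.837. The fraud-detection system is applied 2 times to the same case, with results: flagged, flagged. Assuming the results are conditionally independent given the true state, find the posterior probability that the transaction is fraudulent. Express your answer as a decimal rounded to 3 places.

Posterior P(H) ≈ 0.841

Let H be the event that the transaction is fraudulent; start with P(H) = 0.167. P('flagged'|H) = 0.836, P('flagged'|¬H) = 0.163.
Update on result 1 ('flagged'): P(H) ← 0.836·0.1670 / (0.836·0.1670 + 0.163·0.8330) = 0.13961/0.27539 = 0.5070.
Update on result 2 ('flagged'): P(H) ← 0.836·0.5070 / (0.836·0.5070 + 0.163·0.4930) = 0.42382/0.50418 = 0.8406.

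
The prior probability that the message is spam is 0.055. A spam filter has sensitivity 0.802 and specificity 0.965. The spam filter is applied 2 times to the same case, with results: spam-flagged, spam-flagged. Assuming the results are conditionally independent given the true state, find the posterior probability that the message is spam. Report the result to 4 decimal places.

Posterior P(H) ≈ 0.9683

Let H be the event that the message is spam; start with P(H) = 0.055. P('spam-flagged'|H) = 0.802, P('spam-flagged'|¬H) = 0.035.
Update on result 1 ('spam-flagged'): P(H) ← 0.802·0.0550 / (0.802·0.0550 + 0.035·0.9450) = 0.044110/0.077185 = 0.5715.
Update on result 2 ('spam-flagged'): P(H) ← 0.802·0.5715 / (0.802·0.5715 + 0.035·0.4285) = 0.45833/0.47333 = 0.9683.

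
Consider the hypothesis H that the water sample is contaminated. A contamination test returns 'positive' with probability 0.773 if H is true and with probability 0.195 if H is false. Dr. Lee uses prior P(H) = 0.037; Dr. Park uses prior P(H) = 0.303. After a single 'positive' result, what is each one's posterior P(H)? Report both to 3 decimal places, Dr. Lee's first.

The likelihood ratio for a 'positive' result is 0.773/0.195 = 3.9641.
Dr. Lee: prior odds 0.037/0.963 = 0.038422; posterior odds 0.15231; posterior probability 0.132.
Dr. Park: prior odds 0.303/0.697 = 0.43472; posterior odds 1.7233; posterior probability 0.633.

Dr. Lee: 0.132; Dr. Park: 0.633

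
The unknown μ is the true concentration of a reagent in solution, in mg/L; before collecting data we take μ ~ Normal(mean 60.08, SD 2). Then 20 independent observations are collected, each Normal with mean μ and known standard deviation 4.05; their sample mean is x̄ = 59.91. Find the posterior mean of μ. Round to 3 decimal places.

Prior precision 1/τ₀² = 1/2² = 0.250000; data precision n/σ² = 20/4.05² = 1.21933.
Posterior precision = 0.250000 + 1.21933 = 1.46933.
Posterior mean = (0.250000·60.08 + 1.21933·59.91) / 1.46933 = 59.939.

Posterior mean ≈ 59.939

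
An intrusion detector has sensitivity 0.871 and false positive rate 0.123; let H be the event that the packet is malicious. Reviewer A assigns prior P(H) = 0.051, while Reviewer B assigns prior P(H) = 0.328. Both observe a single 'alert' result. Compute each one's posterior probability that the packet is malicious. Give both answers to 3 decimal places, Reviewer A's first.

Reviewer A: 0.276; Reviewer B: 0.776

The likelihood ratio for an 'alert' result is 0.871/0.123 = 7.0813.
Reviewer A: prior odds 0.051/0.949 = 0.053741; posterior odds 0.38055; posterior probability 0.276.
Reviewer B: prior odds 0.328/0.672 = 0.48810; posterior odds 3.4563; posterior probability 0.776.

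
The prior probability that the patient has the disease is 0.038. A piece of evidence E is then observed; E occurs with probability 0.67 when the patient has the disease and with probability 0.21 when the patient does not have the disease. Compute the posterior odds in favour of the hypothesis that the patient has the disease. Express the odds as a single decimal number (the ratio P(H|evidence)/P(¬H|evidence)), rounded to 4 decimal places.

Prior odds = 0.038/(1−0.038) = 0.039501.
Likelihood ratio for E = 0.67/0.21 = 3.1905.
Posterior odds = prior odds × LR = 0.12603.

Posterior odds ≈ 0.1260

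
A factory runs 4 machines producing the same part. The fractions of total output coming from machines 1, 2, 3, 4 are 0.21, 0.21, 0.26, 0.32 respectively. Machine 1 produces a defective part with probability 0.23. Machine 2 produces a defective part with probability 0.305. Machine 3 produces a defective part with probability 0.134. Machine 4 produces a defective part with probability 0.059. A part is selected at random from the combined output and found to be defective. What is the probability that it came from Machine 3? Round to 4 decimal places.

P(defective|M1) = 0.23; P(defective|M2) = 0.305; P(defective|M3) = 0.134; P(defective|M4) = 0.059.
Prior × likelihood for each source: 0.21·0.23=0.04830, 0.21·0.305=0.06405, 0.26·0.134=0.03484, 0.32·0.059=0.01888. Summing gives P(defective) = 0.16607.
P(Machine 3 | defective) = 0.03484 / 0.16607 = 0.2098.

Posterior probability ≈ 0.2098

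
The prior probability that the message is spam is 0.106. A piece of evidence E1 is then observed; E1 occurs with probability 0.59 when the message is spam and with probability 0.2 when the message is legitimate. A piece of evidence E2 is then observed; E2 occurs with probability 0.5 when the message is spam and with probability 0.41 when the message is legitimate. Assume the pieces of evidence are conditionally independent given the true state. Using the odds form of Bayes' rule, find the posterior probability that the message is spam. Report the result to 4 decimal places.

Posterior probability ≈ 0.2990

Prior odds = 0.106/(1−0.106) = 0.11857. In log-odds, ln(0.11857) = -2.1323.
Add log likelihood ratios: ln(2.9500) + ln(1.2195) = 1.2803.
Posterior log-odds = -0.85201, so posterior odds = exp(-0.85201) = 0.42656. Converting, P(H|E) = 0.42656/1.4266 = 0.2990.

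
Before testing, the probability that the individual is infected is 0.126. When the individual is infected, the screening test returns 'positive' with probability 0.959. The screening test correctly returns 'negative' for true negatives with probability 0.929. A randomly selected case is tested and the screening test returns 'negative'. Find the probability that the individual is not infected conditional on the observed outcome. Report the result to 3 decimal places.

P(¬H | E) ≈ 0.994

Let H be the event that the individual is infected. P(H) = 0.126, so P(¬H) = 0.874. With E the 'negative' result, P(E|H) = 0.041 and P(E|¬H) = 0.929.
P(E) = 0.041·0.126 + 0.929·0.874 = 0.0051660 + 0.81195 = 0.81711.
By Bayes' theorem, P(H|E) = 0.0051660 / 0.81711 = 0.006. Hence P(¬H|E) = 1 − 0.006 = 0.994.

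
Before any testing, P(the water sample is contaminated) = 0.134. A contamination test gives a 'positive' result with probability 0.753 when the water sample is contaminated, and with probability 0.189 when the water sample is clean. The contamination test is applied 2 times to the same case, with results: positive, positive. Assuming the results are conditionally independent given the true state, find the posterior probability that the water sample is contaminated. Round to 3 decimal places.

Posterior P(H) ≈ 0.711

With H the event that the water sample is contaminated, the joint likelihood of the observed sequence is P(data|H) = 0.753·0.753 = 0.56701 and P(data|¬H) = 0.189·0.189 = 0.035721.
Bayes: P(H|data) = 0.134·0.56701 / (0.134·0.56701 + 0.866·0.035721) = 0.075979/0.10691 = 0.7107.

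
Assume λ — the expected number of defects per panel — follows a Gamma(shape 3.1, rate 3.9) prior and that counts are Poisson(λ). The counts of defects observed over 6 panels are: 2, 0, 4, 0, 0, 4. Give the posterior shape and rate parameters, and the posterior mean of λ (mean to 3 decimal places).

Posterior: Gamma(shape=13.1, rate=9.9); mean ≈ 1.323

Total count ∑xᵢ = 10 over n = 6 panels.
Gamma is conjugate to the Poisson likelihood: posterior is Gamma(shape = 3.1+10 = 13.1, rate = 3.9+6 = 9.9).
E[λ | data] = 13.1/9.9 = 1.323.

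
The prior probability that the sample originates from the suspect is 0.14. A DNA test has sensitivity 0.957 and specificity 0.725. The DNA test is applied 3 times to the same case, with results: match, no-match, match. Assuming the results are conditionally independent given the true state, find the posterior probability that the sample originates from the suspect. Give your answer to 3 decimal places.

With H the event that the sample originates from the suspect, the joint likelihood of the observed sequence is P(data|H) = 0.957·0.043·0.957 = 0.039382 and P(data|¬H) = 0.275·0.725·0.275 = 0.054828.
Bayes: P(H|data) = 0.14·0.039382 / (0.14·0.039382 + 0.86·0.054828) = 0.0055134/0.052666 = 0.1047.

Posterior P(H) ≈ 0.105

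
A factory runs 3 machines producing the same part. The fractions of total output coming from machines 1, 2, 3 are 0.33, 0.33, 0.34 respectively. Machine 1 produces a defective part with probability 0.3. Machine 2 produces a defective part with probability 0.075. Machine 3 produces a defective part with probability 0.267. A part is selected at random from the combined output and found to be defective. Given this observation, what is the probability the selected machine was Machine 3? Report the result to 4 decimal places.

Posterior probability ≈ 0.4232

P(defective|M1) = 0.3; P(defective|M2) = 0.075; P(defective|M3) = 0.267.
Prior × likelihood for each source: 0.33·0.3=0.09900, 0.33·0.075=0.02475, 0.34·0.267=0.09078. Summing gives P(defective) = 0.21453.
P(Machine 3 | defective) = 0.09078 / 0.21453 = 0.4232.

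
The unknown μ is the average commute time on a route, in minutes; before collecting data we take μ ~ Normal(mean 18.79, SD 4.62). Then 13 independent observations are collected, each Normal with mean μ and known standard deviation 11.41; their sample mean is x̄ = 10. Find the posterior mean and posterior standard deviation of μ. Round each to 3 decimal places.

Posterior mean ≈ 12.807; posterior SD ≈ 2.611

With known σ, the Normal prior is conjugate. Weight on the data is w = (n/σ²)/(n/σ² + 1/τ₀²) = 0.0998555/(0.0998555+0.0468507) = 0.68065.
Posterior mean = w·x̄ + (1−w)·μ₀ = 0.68065·10 + 0.31935·18.79 = 12.807. Posterior variance = 1/(0.0998555+0.0468507) = 6.81634, so SD = 2.611.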